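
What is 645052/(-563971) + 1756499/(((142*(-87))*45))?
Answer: -1349218255889/313528398030 ≈ -4.3033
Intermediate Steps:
645052/(-563971) + 1756499/(((142*(-87))*45)) = 645052*(-1/563971) + 1756499/((-12354*45)) = -645052/563971 + 1756499/(-555930) = -645052/563971 + 1756499*(-1/555930) = -645052/563971 - 1756499/555930 = -1349218255889/313528398030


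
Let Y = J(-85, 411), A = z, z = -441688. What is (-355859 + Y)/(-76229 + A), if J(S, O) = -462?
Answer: 356321/517917 ≈ 0.68799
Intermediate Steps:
A = -441688
Y = -462
(-355859 + Y)/(-76229 + A) = (-355859 - 462)/(-76229 - 441688) = -356321/(-517917) = -356321*(-1/517917) = 356321/517917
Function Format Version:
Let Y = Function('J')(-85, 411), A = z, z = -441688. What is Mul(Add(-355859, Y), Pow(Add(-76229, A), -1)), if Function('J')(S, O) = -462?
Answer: Rational(356321, 517917) ≈ 0.68799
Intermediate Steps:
A = -441688
Y = -462
Mul(Add(-355859, Y), Pow(Add(-76229, A), -1)) = Mul(Add(-355859, -462), Pow(Add(-76229, -441688), -1)) = Mul(-356321, Pow(-517917, -1)) = Mul(-356321, Rational(-1, 517917)) = Rational(356321, 517917)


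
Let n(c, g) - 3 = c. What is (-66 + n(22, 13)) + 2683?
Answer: 2642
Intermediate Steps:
n(c, g) = 3 + c
(-66 + n(22, 13)) + 2683 = (-66 + (3 + 22)) + 2683 = (-66 + 25) + 2683 = -41 + 2683 = 2642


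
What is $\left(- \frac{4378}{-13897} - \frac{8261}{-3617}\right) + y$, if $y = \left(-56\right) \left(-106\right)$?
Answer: $\frac{298506343607}{50265449} \approx 5938.6$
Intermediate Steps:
$y = 5936$
$\left(- \frac{4378}{-13897} - \frac{8261}{-3617}\right) + y = \left(- \frac{4378}{-13897} - \frac{8261}{-3617}\right) + 5936 = \left(\left(-4378\right) \left(- \frac{1}{13897}\right) - - \frac{8261}{3617}\right) + 5936 = \left(\frac{4378}{13897} + \frac{8261}{3617}\right) + 5936 = \frac{130638343}{50265449} + 5936 = \frac{298506343607}{50265449}$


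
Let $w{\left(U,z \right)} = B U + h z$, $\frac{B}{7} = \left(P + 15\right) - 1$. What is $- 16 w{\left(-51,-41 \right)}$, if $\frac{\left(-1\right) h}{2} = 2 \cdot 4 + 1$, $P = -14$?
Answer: $-11808$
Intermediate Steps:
$B = 0$ ($B = 7 \left(\left(-14 + 15\right) - 1\right) = 7 \left(1 - 1\right) = 7 \cdot 0 = 0$)
$h = -18$ ($h = - 2 \left(2 \cdot 4 + 1\right) = - 2 \left(8 + 1\right) = \left(-2\right) 9 = -18$)
$w{\left(U,z \right)} = - 18 z$ ($w{\left(U,z \right)} = 0 U - 18 z = 0 - 18 z = - 18 z$)
$- 16 w{\left(-51,-41 \right)} = - 16 \left(\left(-18\right) \left(-41\right)\right) = \left(-16\right) 738 = -11808$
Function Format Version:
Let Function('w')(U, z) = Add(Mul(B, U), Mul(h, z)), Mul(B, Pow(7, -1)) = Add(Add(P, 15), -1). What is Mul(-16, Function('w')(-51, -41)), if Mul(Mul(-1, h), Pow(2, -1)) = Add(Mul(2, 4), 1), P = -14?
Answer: -11808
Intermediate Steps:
B = 0 (B = Mul(7, Add(Add(-14, 15), -1)) = Mul(7, Add(1, -1)) = Mul(7, 0) = 0)
h = -18 (h = Mul(-2, Add(Mul(2, 4), 1)) = Mul(-2, Add(8, 1)) = Mul(-2, 9) = -18)
Function('w')(U, z) = Mul(-18, z) (Function('w')(U, z) = Add(Mul(0, U), Mul(-18, z)) = Add(0, Mul(-18, z)) = Mul(-18, z))
Mul(-16, Function('w')(-51, -41)) = Mul(-16, Mul(-18, -41)) = Mul(-16, 738) = -11808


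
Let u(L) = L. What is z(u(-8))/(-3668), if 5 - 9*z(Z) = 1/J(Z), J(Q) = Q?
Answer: -41/264096 ≈ -0.00015525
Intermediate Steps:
z(Z) = 5/9 - 1/(9*Z)
z(u(-8))/(-3668) = ((⅑)*(-1 + 5*(-8))/(-8))/(-3668) = ((⅑)*(-⅛)*(-1 - 40))*(-1/3668) = ((⅑)*(-⅛)*(-41))*(-1/3668) = (41/72)*(-1/3668) = -41/264096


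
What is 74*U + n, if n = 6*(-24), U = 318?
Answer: 23388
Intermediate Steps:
n = -144
74*U + n = 74*318 - 144 = 23532 - 144 = 23388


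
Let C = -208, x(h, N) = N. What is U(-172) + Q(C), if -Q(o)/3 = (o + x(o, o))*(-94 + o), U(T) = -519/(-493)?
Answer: -185809209/493 ≈ -3.7690e+5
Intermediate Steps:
U(T) = 519/493 (U(T) = -519*(-1/493) = 519/493)
Q(o) = -6*o*(-94 + o) (Q(o) = -3*(o + o)*(-94 + o) = -3*2*o*(-94 + o) = -6*o*(-94 + o))
U(-172) + Q(C) = 519/493 + 6*(-208)*(94 - 1*(-208)) = 519/493 + 6*(-208)*(94 + 208) = 519/493 + 6*(-208)*302 = 519/493 - 376896 = -185809209/493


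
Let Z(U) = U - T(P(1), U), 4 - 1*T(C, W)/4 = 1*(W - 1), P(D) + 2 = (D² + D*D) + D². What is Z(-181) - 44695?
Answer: -45620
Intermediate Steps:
P(D) = -2 + 3*D² (P(D) = -2 + ((D² + D*D) + D²) = -2 + ((D² + D²) + D²) = -2 + (2*D² + D²) = -2 + 3*D²)
T(C, W) = 20 - 4*W (T(C, W) = 16 - 4*(W - 1) = 16 - 4*(-1 + W) = 16 + (4 - 4*W) = 20 - 4*W)
Z(U) = -20 + 5*U (Z(U) = U - (20 - 4*U) = U + (-20 + 4*U) = -20 + 5*U)
Z(-181) - 44695 = (-20 + 5*(-181)) - 44695 = (-20 - 905) - 44695 = -925 - 44695 = -45620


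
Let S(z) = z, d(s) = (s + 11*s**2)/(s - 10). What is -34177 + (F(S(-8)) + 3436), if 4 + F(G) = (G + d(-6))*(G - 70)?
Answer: -112879/4 ≈ -28220.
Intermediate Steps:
d(s) = (s + 11*s**2)/(-10 + s)
F(G) = -4 + (-70 + G)*(-195/8 + G) (F(G) = -4 + (G - 6*(1 + 11*(-6))/(-10 - 6))*(G - 70) = -4 + (G - 6*(1 - 66)/(-16))*(-70 + G) = -4 + (G - 6*(-1/16)*(-65))*(-70 + G) = -4 + (G - 195/8)*(-70 + G) = -4 + (-195/8 + G)*(-70 + G) = -4 + (-70 + G)*(-195/8 + G))
-34177 + (F(S(-8)) + 3436) = -34177 + ((6809/4 + (-8)**2 - 755/8*(-8)) + 3436) = -34177 + ((6809/4 + 64 + 755) + 3436) = -34177 + (10085/4 + 3436) = -34177 + 23829/4 = -112879/4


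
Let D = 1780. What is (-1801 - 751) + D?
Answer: -772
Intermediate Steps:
(-1801 - 751) + D = (-1801 - 751) + 1780 = -2552 + 1780 = -772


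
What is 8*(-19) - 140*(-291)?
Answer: 40588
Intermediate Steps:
8*(-19) - 140*(-291) = -152 + 40740 = 40588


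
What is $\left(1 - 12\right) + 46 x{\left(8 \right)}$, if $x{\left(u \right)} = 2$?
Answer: $81$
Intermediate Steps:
$\left(1 - 12\right) + 46 x{\left(8 \right)} = \left(1 - 12\right) + 46 \cdot 2 = -11 + 92 = 81$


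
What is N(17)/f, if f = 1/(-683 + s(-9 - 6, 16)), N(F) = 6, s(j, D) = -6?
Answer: -4134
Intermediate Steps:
f = -1/689 (f = 1/(-683 - 6) = 1/(-689) = -1/689 ≈ -0.0014514)
N(17)/f = 6/(-1/689) = 6*(-689) = -4134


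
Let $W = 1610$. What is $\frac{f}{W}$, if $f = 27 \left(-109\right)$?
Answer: $- \frac{2943}{1610} \approx -1.8279$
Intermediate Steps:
$f = -2943$
$\frac{f}{W} = - \frac{2943}{1610}$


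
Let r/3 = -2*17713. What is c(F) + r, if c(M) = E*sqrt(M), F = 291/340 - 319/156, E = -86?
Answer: -106278 - 43*I*sqrt(52264290)/3315 ≈ -1.0628e+5 - 93.775*I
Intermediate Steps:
F = -7883/6630 (F = 291*(1/340) - 319*1/156 = 291/340 - 319/156 = -7883/6630 ≈ -1.1890)
r = -106278 (r = 3*(-2*17713) = 3*(-35426) = -106278)
c(M) = -86*sqrt(M)
c(F) + r = -43*I*sqrt(52264290)/3315 - 106278 = -106278 - 43*I*sqrt(52264290)/3315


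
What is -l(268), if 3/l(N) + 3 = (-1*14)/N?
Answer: 402/409 ≈ 0.98289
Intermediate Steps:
l(N) = 3/(-3 - 14/N) (l(N) = 3/(-3 + (-1*14)/N) = 3/(-3 - 14/N))
-l(268) = -(-3)*268/(14 + 3*268) = -(-3)*268/(14 + 804) = -(-3)*268/818 = -1*(-402/409) = 402/409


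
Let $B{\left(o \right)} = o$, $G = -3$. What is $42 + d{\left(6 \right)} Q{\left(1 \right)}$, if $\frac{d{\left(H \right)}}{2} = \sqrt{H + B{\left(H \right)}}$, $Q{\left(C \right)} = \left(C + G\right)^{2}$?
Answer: $42 + 16 \sqrt{3} \approx 69.713$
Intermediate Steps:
$Q{\left(C \right)} = \left(-3 + C\right)^{2}$ ($Q{\left(C \right)} = \left(C - 3\right)^{2} = \left(-3 + C\right)^{2}$)
$d{\left(H \right)} = 2 \sqrt{2} \sqrt{H}$ ($d{\left(H \right)} = 2 \sqrt{H + H} = 2 \sqrt{2 H} = 2 \sqrt{2} \sqrt{H}$)
$42 + d{\left(6 \right)} Q{\left(1 \right)} = 42 + 2 \sqrt{2} \sqrt{6} \left(-3 + 1\right)^{2} = 42 + 4 \sqrt{3} \left(-2\right)^{2} = 42 + 4 \sqrt{3} \cdot 4 = 42 + 16 \sqrt{3}$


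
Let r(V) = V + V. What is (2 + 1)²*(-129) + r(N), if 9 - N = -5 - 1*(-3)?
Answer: -1139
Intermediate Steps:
N = 11 (N = 9 - (-5 - 1*(-3)) = 9 - (-5 + 3) = 9 - 1*(-2) = 9 + 2 = 11)
r(V) = 2*V
(2 + 1)²*(-129) + r(N) = (2 + 1)²*(-129) + 2*11 = 3²*(-129) + 22 = 9*(-129) + 22 = -1161 + 22 = -1139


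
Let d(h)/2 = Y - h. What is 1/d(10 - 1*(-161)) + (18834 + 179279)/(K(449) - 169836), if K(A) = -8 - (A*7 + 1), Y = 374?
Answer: -40130445/35116564 ≈ -1.1428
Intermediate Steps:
d(h) = 748 - 2*h (d(h) = 2*(374 - h) = 748 - 2*h)
K(A) = -9 - 7*A (K(A) = -8 - (7*A + 1) = -8 - (1 + 7*A) = -8 + (-1 - 7*A) = -9 - 7*A)
1/d(10 - 1*(-161)) + (18834 + 179279)/(K(449) - 169836) = 1/(748 - 2*(10 - 1*(-161))) + (18834 + 179279)/((-9 - 7*449) - 169836) = 1/(748 - 2*(10 + 161)) + 198113/((-9 - 3143) - 169836) = 1/(748 - 2*171) + 198113/(-3152 - 169836) = 1/(748 - 342) + 198113/(-172988) = 1/406 + 198113*(-1/172988) = 1/406 - 198113/172988 = -40130445/35116564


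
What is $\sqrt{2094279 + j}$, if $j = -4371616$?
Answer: $i \sqrt{2277337} \approx 1509.1 i$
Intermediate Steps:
$\sqrt{2094279 + j} = \sqrt{2094279 - 4371616} = \sqrt{-2277337} = i \sqrt{2277337}$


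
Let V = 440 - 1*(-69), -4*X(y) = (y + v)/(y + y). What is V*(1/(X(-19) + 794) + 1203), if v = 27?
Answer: 9238187120/15087 ≈ 6.1233e+5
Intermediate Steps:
X(y) = -(27 + y)/(8*y) (X(y) = -(y + 27)/(4*(y + y)) = -(27 + y)/(4*(2*y)) = -(27 + y)*1/(2*y)/4 = -(27 + y)/(8*y))
V = 509 (V = 440 + 69 = 509)
V*(1/(X(-19) + 794) + 1203) = 509*(1/((⅛)*(-27 - 1*(-19))/(-19) + 794) + 1203) = 509*(1/((⅛)*(-1/19)*(-27 + 19) + 794) + 1203) = 509*(1/((⅛)*(-1/19)*(-8) + 794) + 1203) = 509*(1/(1/19 + 794) + 1203) = 509*(1/(15087/19) + 1203) = 509*(19/15087 + 1203) = 509*(18149680/15087) = 9238187120/15087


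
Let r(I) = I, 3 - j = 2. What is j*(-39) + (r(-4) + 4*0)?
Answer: -43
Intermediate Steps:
j = 1 (j = 3 - 1*2 = 3 - 2 = 1)
j*(-39) + (r(-4) + 4*0) = 1*(-39) + (-4 + 4*0) = -39 + (-4 + 0) = -39 - 4 = -43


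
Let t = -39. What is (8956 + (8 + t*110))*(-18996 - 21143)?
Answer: -187609686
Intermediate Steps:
(8956 + (8 + t*110))*(-18996 - 21143) = (8956 + (8 - 39*110))*(-18996 - 21143) = (8956 + (8 - 4290))*(-40139) = (8956 - 4282)*(-40139) = 4674*(-40139) = -187609686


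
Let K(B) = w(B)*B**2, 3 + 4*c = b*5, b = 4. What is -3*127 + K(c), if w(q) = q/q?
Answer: -5807/16 ≈ -362.94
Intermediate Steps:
c = 17/4 (c = -3/4 + (4*5)/4 = -3/4 + (1/4)*20 = -3/4 + 5 = 17/4 ≈ 4.2500)
w(q) = 1
K(B) = B**2 (K(B) = 1*B**2 = B**2)
-3*127 + K(c) = -3*127 + (17/4)**2 = -381 + 289/16 = -5807/16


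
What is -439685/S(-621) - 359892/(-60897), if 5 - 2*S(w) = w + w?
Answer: -17700736522/25312853 ≈ -699.28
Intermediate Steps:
S(w) = 5/2 - w (S(w) = 5/2 - (w + w)/2 = 5/2 - w)
-439685/S(-621) - 359892/(-60897) = -439685/(5/2 - 1*(-621)) - 359892/(-60897) = -439685/(5/2 + 621) - 359892*(-1/60897) = -439685/1247/2 + 119964/20299 = -439685*2/1247 + 119964/20299 = -879370/1247 + 119964/20299 = -17700736522/25312853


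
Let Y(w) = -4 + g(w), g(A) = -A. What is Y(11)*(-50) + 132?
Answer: 882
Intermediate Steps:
Y(w) = -4 - w
Y(11)*(-50) + 132 = (-4 - 1*11)*(-50) + 132 = (-4 - 11)*(-50) + 132 = -15*(-50) + 132 = 750 + 132 = 882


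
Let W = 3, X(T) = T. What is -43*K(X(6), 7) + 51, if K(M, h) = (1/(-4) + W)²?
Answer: -4387/16 ≈ -274.19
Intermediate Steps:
K(M, h) = 121/16 (K(M, h) = (1/(-4) + 3)² = (-¼ + 3)² = (11/4)² = 121/16)
-43*K(X(6), 7) + 51 = -43*121/16 + 51 = -5203/16 + 51 = -4387/16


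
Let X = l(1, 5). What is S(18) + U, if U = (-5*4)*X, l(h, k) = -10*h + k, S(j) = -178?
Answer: -78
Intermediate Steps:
l(h, k) = k - 10*h
X = -5 (X = 5 - 10*1 = 5 - 10 = -5)
U = 100 (U = -5*4*(-5) = -20*(-5) = 100)
S(18) + U = -178 + 100 = -78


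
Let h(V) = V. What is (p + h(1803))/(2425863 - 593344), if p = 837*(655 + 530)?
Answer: 993648/1832519 ≈ 0.54223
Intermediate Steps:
p = 991845 (p = 837*1185 = 991845)
(p + h(1803))/(2425863 - 593344) = (991845 + 1803)/(2425863 - 593344) = 993648/1832519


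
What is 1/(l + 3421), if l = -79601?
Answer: -1/76180 ≈ -1.3127e-5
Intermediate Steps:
1/(l + 3421) = 1/(-79601 + 3421) = 1/(-76180) = -1/76180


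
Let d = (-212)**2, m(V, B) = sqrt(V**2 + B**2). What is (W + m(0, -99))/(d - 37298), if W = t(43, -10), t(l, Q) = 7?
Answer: 53/3823 ≈ 0.013863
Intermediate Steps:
m(V, B) = sqrt(B**2 + V**2)
d = 44944
W = 7
(W + m(0, -99))/(d - 37298) = (7 + sqrt((-99)**2 + 0**2))/(44944 - 37298) = (7 + sqrt(9801 + 0))/7646 = (7 + sqrt(9801))*(1/7646) = (7 + 99)*(1/7646) = 106*(1/7646) = 53/3823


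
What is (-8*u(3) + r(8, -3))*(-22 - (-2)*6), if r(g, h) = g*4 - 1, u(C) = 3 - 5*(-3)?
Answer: 1130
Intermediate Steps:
u(C) = 18 (u(C) = 3 + 15 = 18)
r(g, h) = -1 + 4*g (r(g, h) = 4*g - 1 = -1 + 4*g)
(-8*u(3) + r(8, -3))*(-22 - (-2)*6) = (-8*18 + (-1 + 4*8))*(-22 - (-2)*6) = (-144 + (-1 + 32))*(-22 - 1*(-12)) = (-144 + 31)*(-22 + 12) = -113*(-10) = 1130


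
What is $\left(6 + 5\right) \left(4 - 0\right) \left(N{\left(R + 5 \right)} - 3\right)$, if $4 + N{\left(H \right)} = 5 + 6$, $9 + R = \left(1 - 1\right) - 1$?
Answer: $176$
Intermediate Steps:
$R = -10$ ($R = -9 + \left(\left(1 - 1\right) - 1\right) = -9 + \left(0 - 1\right) = -9 - 1 = -10$)
$N{\left(H \right)} = 7$ ($N{\left(H \right)} = -4 + \left(5 + 6\right) = -4 + 11 = 7$)
$\left(6 + 5\right) \left(4 - 0\right) \left(N{\left(R + 5 \right)} - 3\right) = \left(6 + 5\right) \left(4 - 0\right) \left(7 - 3\right) = 11 \left(4 + 0\right) 4 = 11 \cdot 4 \cdot 4 = 44 \cdot 4 = 176$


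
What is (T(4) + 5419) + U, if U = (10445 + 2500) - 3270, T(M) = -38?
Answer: 15056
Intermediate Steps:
U = 9675 (U = 12945 - 3270 = 9675)
(T(4) + 5419) + U = (-38 + 5419) + 9675 = 5381 + 9675 = 15056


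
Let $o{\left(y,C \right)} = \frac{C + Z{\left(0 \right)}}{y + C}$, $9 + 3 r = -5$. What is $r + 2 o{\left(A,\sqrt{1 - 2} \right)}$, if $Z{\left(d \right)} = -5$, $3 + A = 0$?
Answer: $- \frac{22}{15} + \frac{2 i}{5} \approx -1.4667 + 0.4 i$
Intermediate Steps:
$A = -3$ ($A = -3 + 0 = -3$)
$r = - \frac{14}{3}$ ($r = -3 + \frac{1}{3} \left(-5\right) = -3 - \frac{5}{3} = - \frac{14}{3} \approx -4.6667$)
$o{\left(y,C \right)} = \frac{-5 + C}{C + y}$ ($o{\left(y,C \right)} = \frac{C - 5}{y + C} = \frac{-5 + C}{C + y}$)
$r + 2 o{\left(A,\sqrt{1 - 2} \right)} = - \frac{14}{3} + 2 \frac{-5 + \sqrt{1 - 2}}{\sqrt{1 - 2} - 3} = - \frac{14}{3} + 2 \frac{-5 + \sqrt{-1}}{\sqrt{-1} - 3} = - \frac{14}{3} + 2 \frac{-5 + i}{i - 3} = - \frac{14}{3} + 2 \frac{-5 + i}{-3 + i} = - \frac{14}{3} + 2 \frac{-3 - i}{10} \left(-5 + i\right) = - \frac{14}{3} + 2 \frac{\left(-5 + i\right) \left(-3 - i\right)}{10} = - \frac{14}{3} + \frac{\left(-5 + i\right) \left(-3 - i\right)}{5}$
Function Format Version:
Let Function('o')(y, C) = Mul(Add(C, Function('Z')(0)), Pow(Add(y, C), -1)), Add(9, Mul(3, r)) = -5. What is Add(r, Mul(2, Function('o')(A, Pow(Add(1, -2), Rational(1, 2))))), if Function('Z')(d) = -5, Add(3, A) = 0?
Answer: Add(Rational(-22, 15), Mul(Rational(2, 5), I)) ≈ Add(-1.4667, Mul(0.40000, I))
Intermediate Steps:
A = -3 (A = Add(-3, 0) = -3)
r = Rational(-14, 3) (r = Add(-3, Mul(Rational(1, 3), -5)) = Add(-3, Rational(-5, 3)) = Rational(-14, 3) ≈ -4.6667)
Function('o')(y, C) = Mul(Pow(Add(C, y), -1), Add(-5, C)) (Function('o')(y, C) = Mul(Add(C, -5), Pow(Add(y, C), -1)) = Mul(Add(-5, C), Pow(Add(C, y), -1)) = Mul(Pow(Add(C, y), -1), Add(-5, C)))
Add(r, Mul(2, Function('o')(A, Pow(Add(1, -2), Rational(1, 2))))) = Add(Rational(-14, 3), Mul(2, Mul(Pow(Add(Pow(Add(1, -2), Rational(1, 2)), -3), -1), Add(-5, Pow(Add(1, -2), Rational(1, 2)))))) = Add(Rational(-14, 3), Mul(2, Mul(Pow(Add(Pow(-1, Rational(1, 2)), -3), -1), Add(-5, Pow(-1, Rational(1, 2)))))) = Add(Rational(-14, 3), Mul(2, Mul(Pow(Add(I, -3), -1), Add(-5, I)))) = Add(Rational(-14, 3), Mul(2, Mul(Pow(Add(-3, I), -1), Add(-5, I)))) = Add(Rational(-14, 3), Mul(2, Mul(Mul(Rational(1, 10), Add(-3, Mul(-1, I))), Add(-5, I)))) = Add(Rational(-14, 3), Mul(2, Mul(Rational(1, 10), Add(-5, I), Add(-3, Mul(-1, I))))) = Add(Rational(-14, 3), Mul(Rational(1, 5), Add(-5, I), Add(-3, Mul(-1, I))))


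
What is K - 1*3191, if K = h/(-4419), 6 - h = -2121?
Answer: -4701052/1473 ≈ -3191.5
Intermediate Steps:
h = 2127 (h = 6 - 1*(-2121) = 6 + 2121 = 2127)
K = -709/1473 (K = 2127/(-4419) = 2127*(-1/4419) = -709/1473 ≈ -0.48133)
K - 1*3191 = -709/1473 - 1*3191 = -709/1473 - 3191 = -4701052/1473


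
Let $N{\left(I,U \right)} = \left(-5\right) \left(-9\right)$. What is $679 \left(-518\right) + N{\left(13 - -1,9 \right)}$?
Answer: $-351677$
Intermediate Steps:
$N{\left(I,U \right)} = 45$
$679 \left(-518\right) + N{\left(13 - -1,9 \right)} = 679 \left(-518\right) + 45 = -351722 + 45 = -351677$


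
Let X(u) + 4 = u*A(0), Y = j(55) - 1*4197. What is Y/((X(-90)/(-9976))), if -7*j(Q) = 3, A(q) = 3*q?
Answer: -73278708/7 ≈ -1.0468e+7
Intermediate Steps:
j(Q) = -3/7 (j(Q) = -⅐*3 = -3/7)
Y = -29382/7 (Y = -3/7 - 1*4197 = -3/7 - 4197 = -29382/7 ≈ -4197.4)
X(u) = -4 (X(u) = -4 + u*(3*0) = -4 + u*0 = -4 + 0 = -4)
Y/((X(-90)/(-9976))) = -29382/(7*((-4/(-9976)))) = -29382/(7*((-4*(-1/9976)))) = -29382/(7*1/2494) = -29382/7*2494 = -73278708/7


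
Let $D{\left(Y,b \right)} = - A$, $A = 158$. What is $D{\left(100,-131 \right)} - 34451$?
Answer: $-34609$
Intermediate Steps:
$D{\left(Y,b \right)} = -158$ ($D{\left(Y,b \right)} = \left(-1\right) 158 = -158$)
$D{\left(100,-131 \right)} - 34451 = -158 - 34451 = -34609$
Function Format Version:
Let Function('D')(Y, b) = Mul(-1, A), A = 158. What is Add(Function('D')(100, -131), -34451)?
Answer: -34609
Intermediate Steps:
Function('D')(Y, b) = -158 (Function('D')(Y, b) = Mul(-1, 158) = -158)
Add(Function('D')(100, -131), -34451) = Add(-158, -34451) = -34609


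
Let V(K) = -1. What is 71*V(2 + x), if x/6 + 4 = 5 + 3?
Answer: -71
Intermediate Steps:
x = 24 (x = -24 + 6*(5 + 3) = -24 + 6*8 = -24 + 48 = 24)
71*V(2 + x) = 71*(-1) = -71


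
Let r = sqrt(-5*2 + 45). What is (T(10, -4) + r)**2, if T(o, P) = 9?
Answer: (9 + sqrt(35))**2 ≈ 222.49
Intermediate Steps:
r = sqrt(35) (r = sqrt(-10 + 45) = sqrt(35) ≈ 5.9161)
(T(10, -4) + r)**2 = (9 + sqrt(35))**2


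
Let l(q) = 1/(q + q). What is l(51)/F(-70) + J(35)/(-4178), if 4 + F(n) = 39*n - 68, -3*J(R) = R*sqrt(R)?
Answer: -1/285804 + 35*sqrt(35)/12534 ≈ 0.016517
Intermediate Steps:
l(q) = 1/(2*q)
J(R) = -R**(3/2)/3 (J(R) = -R*sqrt(R)/3 = -R**(3/2)/3)
F(n) = -72 + 39*n (F(n) = -4 + (39*n - 68) = -4 + (-68 + 39*n) = -72 + 39*n)
l(51)/F(-70) + J(35)/(-4178) = ((1/2)/51)/(-72 + 39*(-70)) - 35*sqrt(35)/3/(-4178) = ((1/2)*(1/51))/(-72 - 2730) - 35*sqrt(35)/3*(-1/4178) = (1/102)/(-2802) - 35*sqrt(35)/3*(-1/4178) = (1/102)*(-1/2802) + 35*sqrt(35)/12534 = -1/285804 + 35*sqrt(35)/12534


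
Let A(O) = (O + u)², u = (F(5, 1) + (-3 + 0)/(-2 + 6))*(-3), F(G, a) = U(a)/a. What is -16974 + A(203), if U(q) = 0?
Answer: 402457/16 ≈ 25154.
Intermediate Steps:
F(G, a) = 0 (F(G, a) = 0/a = 0)
u = 9/4 (u = (0 + (-3 + 0)/(-2 + 6))*(-3) = (0 - 3/4)*(-3) = (0 - 3*¼)*(-3) = (0 - ¾)*(-3) = -¾*(-3) = 9/4 ≈ 2.2500)
A(O) = (9/4 + O)² (A(O) = (O + 9/4)² = (9/4 + O)²)
-16974 + A(203) = -16974 + (9 + 4*203)²/16 = -16974 + (9 + 812)²/16 = -16974 + (1/16)*821² = -16974 + (1/16)*674041 = -16974 + 674041/16 = 402457/16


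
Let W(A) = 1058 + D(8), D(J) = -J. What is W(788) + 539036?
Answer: 540086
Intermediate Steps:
W(A) = 1050 (W(A) = 1058 - 1*8 = 1058 - 8 = 1050)
W(788) + 539036 = 1050 + 539036 = 540086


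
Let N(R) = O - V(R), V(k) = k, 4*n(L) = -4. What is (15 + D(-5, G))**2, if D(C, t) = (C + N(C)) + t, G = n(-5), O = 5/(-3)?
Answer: 1369/9 ≈ 152.11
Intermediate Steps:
n(L) = -1 (n(L) = (1/4)*(-4) = -1)
O = -5/3 (O = 5*(-1/3) = -5/3 ≈ -1.6667)
N(R) = -5/3 - R
G = -1
D(C, t) = -5/3 + t (D(C, t) = (C + (-5/3 - C)) + t = -5/3 + t)
(15 + D(-5, G))**2 = (15 + (-5/3 - 1))**2 = (15 - 8/3)**2 = (37/3)**2 = 1369/9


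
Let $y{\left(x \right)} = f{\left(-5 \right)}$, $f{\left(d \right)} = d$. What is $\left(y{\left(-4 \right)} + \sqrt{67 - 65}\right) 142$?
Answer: $-710 + 142 \sqrt{2} \approx -509.18$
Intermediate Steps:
$y{\left(x \right)} = -5$
$\left(y{\left(-4 \right)} + \sqrt{67 - 65}\right) 142 = \left(-5 + \sqrt{67 - 65}\right) 142 = \left(-5 + \sqrt{2}\right) 142 = -710 + 142 \sqrt{2}$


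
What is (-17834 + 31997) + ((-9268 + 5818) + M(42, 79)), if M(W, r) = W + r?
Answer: 10834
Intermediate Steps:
(-17834 + 31997) + ((-9268 + 5818) + M(42, 79)) = (-17834 + 31997) + ((-9268 + 5818) + (42 + 79)) = 14163 + (-3450 + 121) = 14163 - 3329 = 10834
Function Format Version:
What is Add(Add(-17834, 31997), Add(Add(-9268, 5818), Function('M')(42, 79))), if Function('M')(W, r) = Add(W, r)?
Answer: 10834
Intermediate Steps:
Add(Add(-17834, 31997), Add(Add(-9268, 5818), Function('M')(42, 79))) = Add(Add(-17834, 31997), Add(Add(-9268, 5818), Add(42, 79))) = Add(14163, Add(-3450, 121)) = Add(14163, -3329) = 10834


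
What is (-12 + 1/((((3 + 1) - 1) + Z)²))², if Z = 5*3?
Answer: 15108769/104976 ≈ 143.93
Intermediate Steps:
Z = 15
(-12 + 1/((((3 + 1) - 1) + Z)²))² = (-12 + 1/((((3 + 1) - 1) + 15)²))² = (-12 + 1/(((4 - 1) + 15)²))² = (-12 + 1/((3 + 15)²))² = (-12 + 1/(18²))² = (-12 + 1/324)² = (-3887/324)² = 15108769/104976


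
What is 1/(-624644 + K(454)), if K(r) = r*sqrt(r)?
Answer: -156161/97521637518 - 227*sqrt(454)/195043275036 ≈ -1.6261e-6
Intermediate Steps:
K(r) = r**(3/2)
1/(-624644 + K(454)) = 1/(-624644 + 454**(3/2)) = 1/(-624644 + 454*sqrt(454))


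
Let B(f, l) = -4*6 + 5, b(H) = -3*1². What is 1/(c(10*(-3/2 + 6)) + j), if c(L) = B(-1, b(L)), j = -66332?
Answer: -1/66351 ≈ -1.5071e-5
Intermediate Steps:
b(H) = -3 (b(H) = -3*1 = -3)
B(f, l) = -19 (B(f, l) = -24 + 5 = -19)
c(L) = -19
1/(c(10*(-3/2 + 6)) + j) = 1/(-19 - 66332) = 1/(-66351) = -1/66351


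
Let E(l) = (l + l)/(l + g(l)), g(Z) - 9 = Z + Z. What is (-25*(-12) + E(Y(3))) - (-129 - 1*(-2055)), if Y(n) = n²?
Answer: -3251/2 ≈ -1625.5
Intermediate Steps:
g(Z) = 9 + 2*Z (g(Z) = 9 + (Z + Z) = 9 + 2*Z)
E(l) = 2*l/(9 + 3*l) (E(l) = (l + l)/(l + (9 + 2*l)) = (2*l)/(9 + 3*l) = 2*l/(9 + 3*l))
(-25*(-12) + E(Y(3))) - (-129 - 1*(-2055)) = (-25*(-12) + (⅔)*3²/(3 + 3²)) - (-129 - 1*(-2055)) = (300 + (⅔)*9/(3 + 9)) - (-129 + 2055) = (300 + (⅔)*9/12) - 1*1926 = (300 + (⅔)*9*(1/12)) - 1926 = (300 + ½) - 1926 = 601/2 - 1926 = -3251/2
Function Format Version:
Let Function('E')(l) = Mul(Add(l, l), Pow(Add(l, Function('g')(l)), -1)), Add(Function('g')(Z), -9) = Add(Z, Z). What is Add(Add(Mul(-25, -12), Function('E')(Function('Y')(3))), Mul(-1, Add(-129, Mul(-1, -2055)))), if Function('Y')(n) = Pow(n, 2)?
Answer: Rational(-3251, 2) ≈ -1625.5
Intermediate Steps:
Function('g')(Z) = Add(9, Mul(2, Z)) (Function('g')(Z) = Add(9, Add(Z, Z)) = Add(9, Mul(2, Z)))
Function('E')(l) = Mul(2, l, Pow(Add(9, Mul(3, l)), -1)) (Function('E')(l) = Mul(Add(l, l), Pow(Add(l, Add(9, Mul(2, l))), -1)) = Mul(Mul(2, l), Pow(Add(9, Mul(3, l)), -1)) = Mul(2, l, Pow(Add(9, Mul(3, l)), -1)))
Add(Add(Mul(-25, -12), Function('E')(Function('Y')(3))), Mul(-1, Add(-129, Mul(-1, -2055)))) = Add(Add(Mul(-25, -12), Mul(Rational(2, 3), Pow(3, 2), Pow(Add(3, Pow(3, 2)), -1))), Mul(-1, Add(-129, Mul(-1, -2055)))) = Add(Add(300, Mul(Rational(2, 3), 9, Pow(Add(3, 9), -1))), Mul(-1, Add(-129, 2055))) = Add(Add(300, Mul(Rational(2, 3), 9, Pow(12, -1))), Mul(-1, 1926)) = Add(Add(300, Mul(Rational(2, 3), 9, Rational(1, 12))), -1926) = Add(Add(300, Rational(1, 2)), -1926) = Add(Rational(601, 2), -1926) = Rational(-3251, 2)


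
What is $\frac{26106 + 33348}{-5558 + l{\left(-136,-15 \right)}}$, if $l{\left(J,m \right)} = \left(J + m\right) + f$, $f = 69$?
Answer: $- \frac{9909}{940} \approx -10.541$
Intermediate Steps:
$l{\left(J,m \right)} = 69 + J + m$ ($l{\left(J,m \right)} = \left(J + m\right) + 69 = 69 + J + m$)
$\frac{26106 + 33348}{-5558 + l{\left(-136,-15 \right)}} = \frac{26106 + 33348}{-5558 - 82} = \frac{59454}{-5558 - 82} = \frac{59454}{-5640} = 59454 \left(- \frac{1}{5640}\right) = - \frac{9909}{940}$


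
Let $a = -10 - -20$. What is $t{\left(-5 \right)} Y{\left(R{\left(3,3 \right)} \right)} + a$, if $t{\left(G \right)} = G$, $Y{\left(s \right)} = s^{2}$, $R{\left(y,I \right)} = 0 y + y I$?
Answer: $-395$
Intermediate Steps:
$R{\left(y,I \right)} = I y$ ($R{\left(y,I \right)} = 0 + I y = I y$)
$a = 10$ ($a = -10 + 20 = 10$)
$t{\left(-5 \right)} Y{\left(R{\left(3,3 \right)} \right)} + a = - 5 \left(3 \cdot 3\right)^{2} + 10 = - 5 \cdot 9^{2} + 10 = \left(-5\right) 81 + 10 = -405 + 10 = -395$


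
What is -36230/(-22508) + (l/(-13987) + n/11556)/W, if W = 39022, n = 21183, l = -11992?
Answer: 19043524217081017/11830341819295656 ≈ 1.6097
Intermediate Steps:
-36230/(-22508) + (l/(-13987) + n/11556)/W = -36230/(-22508) + (-11992/(-13987) + 21183/11556)/39022 = -36230*(-1/22508) + (-11992*(-1/13987) + 21183*(1/11556))*(1/39022) = 18115/11254 + (11992/13987 + 7061/3852)*(1/39022) = 18115/11254 + (144955391/53877924)*(1/39022) = 18115/11254 + 144955391/2102424350328 = 19043524217081017/11830341819295656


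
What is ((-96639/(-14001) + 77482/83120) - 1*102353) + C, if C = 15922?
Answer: -16762682127593/193960520 ≈ -86423.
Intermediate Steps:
((-96639/(-14001) + 77482/83120) - 1*102353) + C = ((-96639/(-14001) + 77482/83120) - 1*102353) + 15922 = ((-96639*(-1/14001) + 77482*(1/83120)) - 102353) + 15922 = ((32213/4667 + 38741/41560) - 102353) + 15922 = (1519576527/193960520 - 102353) + 15922 = -19850921527033/193960520 + 15922 = -16762682127593/193960520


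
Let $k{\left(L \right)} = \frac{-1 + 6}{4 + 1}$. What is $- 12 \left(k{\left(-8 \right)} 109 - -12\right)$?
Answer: $-1452$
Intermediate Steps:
$k{\left(L \right)} = 1$ ($k{\left(L \right)} = \frac{5}{5} = 5 \cdot \frac{1}{5} = 1$)
$- 12 \left(k{\left(-8 \right)} 109 - -12\right) = - 12 \left(1 \cdot 109 - -12\right) = - 12 \left(109 + 12\right) = \left(-12\right) 121 = -1452$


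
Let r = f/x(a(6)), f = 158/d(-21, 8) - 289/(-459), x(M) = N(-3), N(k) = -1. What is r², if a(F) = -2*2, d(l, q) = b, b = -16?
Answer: 3988009/46656 ≈ 85.477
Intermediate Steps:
d(l, q) = -16
a(F) = -4
x(M) = -1
f = -1997/216 (f = 158/(-16) - 289/(-459) = 158*(-1/16) - 289*(-1/459) = -79/8 + 17/27 = -1997/216 ≈ -9.2454)
r = 1997/216 (r = -1997/216/(-1) = -1997/216*(-1) = 1997/216 ≈ 9.2454)
r² = (1997/216)² = 3988009/46656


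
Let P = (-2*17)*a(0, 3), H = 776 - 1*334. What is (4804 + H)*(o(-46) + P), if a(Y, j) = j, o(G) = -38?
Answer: -734440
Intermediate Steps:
H = 442 (H = 776 - 334 = 442)
P = -102 (P = -2*17*3 = -34*3 = -102)
(4804 + H)*(o(-46) + P) = (4804 + 442)*(-38 - 102) = 5246*(-140) = -734440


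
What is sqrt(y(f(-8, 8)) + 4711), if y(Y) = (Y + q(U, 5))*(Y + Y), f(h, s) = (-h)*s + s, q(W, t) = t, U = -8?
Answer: sqrt(15799) ≈ 125.69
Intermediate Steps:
f(h, s) = s - h*s (f(h, s) = -h*s + s = s - h*s)
y(Y) = 2*Y*(5 + Y) (y(Y) = (Y + 5)*(Y + Y) = (5 + Y)*(2*Y) = 2*Y*(5 + Y))
sqrt(y(f(-8, 8)) + 4711) = sqrt(2*(8*(1 - 1*(-8)))*(5 + 8*(1 - 1*(-8))) + 4711) = sqrt(2*(8*(1 + 8))*(5 + 8*(1 + 8)) + 4711) = sqrt(2*(8*9)*(5 + 8*9) + 4711) = sqrt(2*72*(5 + 72) + 4711) = sqrt(2*72*77 + 4711) = sqrt(11088 + 4711) = sqrt(15799)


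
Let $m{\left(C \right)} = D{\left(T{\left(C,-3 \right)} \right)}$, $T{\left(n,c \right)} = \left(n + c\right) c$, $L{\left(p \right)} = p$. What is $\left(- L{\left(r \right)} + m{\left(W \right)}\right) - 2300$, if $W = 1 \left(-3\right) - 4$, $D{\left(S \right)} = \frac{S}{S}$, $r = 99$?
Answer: $-2398$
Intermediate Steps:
$T{\left(n,c \right)} = c \left(c + n\right)$ ($T{\left(n,c \right)} = \left(c + n\right) c = c \left(c + n\right)$)
$D{\left(S \right)} = 1$
$W = -7$ ($W = -3 - 4 = -7$)
$m{\left(C \right)} = 1$
$\left(- L{\left(r \right)} + m{\left(W \right)}\right) - 2300 = \left(\left(-1\right) 99 + 1\right) - 2300 = \left(-99 + 1\right) - 2300 = -98 - 2300 = -2398$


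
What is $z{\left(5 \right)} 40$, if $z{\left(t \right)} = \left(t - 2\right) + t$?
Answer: $320$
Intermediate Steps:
$z{\left(t \right)} = -2 + 2 t$ ($z{\left(t \right)} = \left(-2 + t\right) + t = -2 + 2 t$)
$z{\left(5 \right)} 40 = \left(-2 + 2 \cdot 5\right) 40 = \left(-2 + 10\right) 40 = 8 \cdot 40 = 320$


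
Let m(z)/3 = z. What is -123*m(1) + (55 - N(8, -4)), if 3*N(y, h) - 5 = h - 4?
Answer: -313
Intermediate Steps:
N(y, h) = ⅓ + h/3 (N(y, h) = 5/3 + (h - 4)/3 = 5/3 + (-4 + h)/3 = 5/3 + (-4/3 + h/3) = ⅓ + h/3)
m(z) = 3*z
-123*m(1) + (55 - N(8, -4)) = -369 + (55 - (⅓ + (⅓)*(-4))) = -123*3 + (55 - (⅓ - 4/3)) = -369 + (55 - 1*(-1)) = -369 + (55 + 1) = -369 + 56 = -313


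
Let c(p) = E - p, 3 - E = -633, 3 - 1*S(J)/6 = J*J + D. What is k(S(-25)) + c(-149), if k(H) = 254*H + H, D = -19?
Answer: -921805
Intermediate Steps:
S(J) = 132 - 6*J**2 (S(J) = 18 - 6*(J*J - 19) = 18 - 6*(J**2 - 19) = 18 - 6*(-19 + J**2) = 18 + (114 - 6*J**2) = 132 - 6*J**2)
E = 636 (E = 3 - 1*(-633) = 3 + 633 = 636)
k(H) = 255*H
c(p) = 636 - p
k(S(-25)) + c(-149) = 255*(132 - 6*(-25)**2) + (636 - 1*(-149)) = 255*(132 - 6*625) + (636 + 149) = 255*(132 - 3750) + 785 = 255*(-3618) + 785 = -922590 + 785 = -921805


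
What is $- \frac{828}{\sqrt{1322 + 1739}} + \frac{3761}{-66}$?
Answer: $- \frac{3761}{66} - \frac{828 \sqrt{3061}}{3061} \approx -71.951$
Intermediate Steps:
$- \frac{828}{\sqrt{1322 + 1739}} + \frac{3761}{-66} = - \frac{828}{\sqrt{3061}} + 3761 \left(- \frac{1}{66}\right) = - 828 \frac{\sqrt{3061}}{3061} - \frac{3761}{66} = - \frac{828 \sqrt{3061}}{3061} - \frac{3761}{66} = - \frac{3761}{66} - \frac{828 \sqrt{3061}}{3061}$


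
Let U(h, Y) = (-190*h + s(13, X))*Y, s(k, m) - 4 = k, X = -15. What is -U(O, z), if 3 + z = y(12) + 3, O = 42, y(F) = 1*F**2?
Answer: 1146672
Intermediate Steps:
s(k, m) = 4 + k
y(F) = F**2
z = 144 (z = -3 + (12**2 + 3) = -3 + (144 + 3) = -3 + 147 = 144)
U(h, Y) = Y*(17 - 190*h) (U(h, Y) = (-190*h + (4 + 13))*Y = (-190*h + 17)*Y = (17 - 190*h)*Y = Y*(17 - 190*h))
-U(O, z) = -144*(17 - 190*42) = -144*(17 - 7980) = -144*(-7963) = -1*(-1146672) = 1146672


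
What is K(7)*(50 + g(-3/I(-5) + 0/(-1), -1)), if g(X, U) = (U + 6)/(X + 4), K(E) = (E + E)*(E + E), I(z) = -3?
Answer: 9996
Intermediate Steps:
K(E) = 4*E**2 (K(E) = (2*E)*(2*E) = 4*E**2)
g(X, U) = (6 + U)/(4 + X)
K(7)*(50 + g(-3/I(-5) + 0/(-1), -1)) = (4*7**2)*(50 + (6 - 1)/(4 + (-3/(-3) + 0/(-1)))) = (4*49)*(50 + 5/(4 + (-3*(-1/3) + 0*(-1)))) = 196*(50 + 5/(4 + (1 + 0))) = 196*(50 + 5/(4 + 1)) = 196*(50 + 5/5) = 196*(50 + (1/5)*5) = 196*(50 + 1) = 196*51 = 9996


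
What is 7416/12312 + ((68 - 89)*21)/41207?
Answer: 4168910/7046397 ≈ 0.59164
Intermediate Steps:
7416/12312 + ((68 - 89)*21)/41207 = 7416*(1/12312) - 21*21*(1/41207) = 103/171 - 441*1/41207 = 103/171 - 441/41207 = 4168910/7046397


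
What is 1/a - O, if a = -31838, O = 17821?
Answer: -567384999/31838 ≈ -17821.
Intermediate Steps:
1/a - O = 1/(-31838) - 1*17821 = -1/31838 - 17821 = -567384999/31838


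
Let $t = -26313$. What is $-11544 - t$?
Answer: $14769$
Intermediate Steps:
$-11544 - t = -11544 - -26313 = -11544 + 26313 = 14769$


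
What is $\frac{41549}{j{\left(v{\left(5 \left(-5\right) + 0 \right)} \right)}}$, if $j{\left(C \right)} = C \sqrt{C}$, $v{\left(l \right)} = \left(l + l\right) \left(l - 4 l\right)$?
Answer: $\frac{41549 i \sqrt{6}}{562500} \approx 0.18093 i$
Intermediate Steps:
$v{\left(l \right)} = - 6 l^{2}$ ($v{\left(l \right)} = 2 l \left(- 3 l\right) = - 6 l^{2}$)
$j{\left(C \right)} = C^{\frac{3}{2}}$
$\frac{41549}{j{\left(v{\left(5 \left(-5\right) + 0 \right)} \right)}} = \frac{41549}{\left(- 6 \left(5 \left(-5\right) + 0\right)^{2}\right)^{\frac{3}{2}}} = \frac{41549}{\left(- 6 \left(-25 + 0\right)^{2}\right)^{\frac{3}{2}}} = \frac{41549}{\left(- 6 \left(-25\right)^{2}\right)^{\frac{3}{2}}} = \frac{41549}{\left(\left(-6\right) 625\right)^{\frac{3}{2}}} = \frac{41549}{\left(-3750\right)^{\frac{3}{2}}} = \frac{41549}{\left(-93750\right) i \sqrt{6}} = 41549 \frac{i \sqrt{6}}{562500} = \frac{41549 i \sqrt{6}}{562500}$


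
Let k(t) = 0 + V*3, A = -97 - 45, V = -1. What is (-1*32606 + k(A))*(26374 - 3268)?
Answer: -753463554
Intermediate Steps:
A = -142
k(t) = -3 (k(t) = 0 - 1*3 = 0 - 3 = -3)
(-1*32606 + k(A))*(26374 - 3268) = (-1*32606 - 3)*(26374 - 3268) = (-32606 - 3)*23106 = -32609*23106 = -753463554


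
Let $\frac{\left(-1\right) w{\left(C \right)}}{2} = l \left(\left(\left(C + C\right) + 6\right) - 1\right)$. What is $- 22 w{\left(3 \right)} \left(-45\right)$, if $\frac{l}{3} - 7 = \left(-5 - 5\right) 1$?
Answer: $196020$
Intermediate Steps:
$l = -9$ ($l = 21 + 3 \left(-5 - 5\right) 1 = 21 + 3 \left(\left(-10\right) 1\right) = 21 + 3 \left(-10\right) = 21 - 30 = -9$)
$w{\left(C \right)} = 90 + 36 C$ ($w{\left(C \right)} = - 2 \left(- 9 \left(\left(\left(C + C\right) + 6\right) - 1\right)\right) = - 2 \left(- 9 \left(\left(2 C + 6\right) - 1\right)\right) = - 2 \left(- 9 \left(\left(6 + 2 C\right) - 1\right)\right) = - 2 \left(- 9 \left(5 + 2 C\right)\right) = - 2 \left(-45 - 18 C\right) = 90 + 36 C$)
$- 22 w{\left(3 \right)} \left(-45\right) = - 22 \left(90 + 36 \cdot 3\right) \left(-45\right) = - 22 \left(90 + 108\right) \left(-45\right) = \left(-22\right) 198 \left(-45\right) = \left(-4356\right) \left(-45\right) = 196020$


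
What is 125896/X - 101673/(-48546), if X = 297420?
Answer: 336586397/133690290 ≈ 2.5177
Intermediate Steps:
125896/X - 101673/(-48546) = 125896/297420 - 101673/(-48546) = 125896*(1/297420) - 101673*(-1/48546) = 31474/74355 + 11297/5394 = 336586397/133690290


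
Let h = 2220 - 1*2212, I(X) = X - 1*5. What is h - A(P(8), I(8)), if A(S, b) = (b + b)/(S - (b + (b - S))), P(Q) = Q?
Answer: 37/5 ≈ 7.4000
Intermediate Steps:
I(X) = -5 + X (I(X) = X - 5 = -5 + X)
A(S, b) = 2*b/(-2*b + 2*S) (A(S, b) = (2*b)/(S - (-S + 2*b)) = (2*b)/(S + (S - 2*b)) = (2*b)/(-2*b + 2*S) = 2*b/(-2*b + 2*S))
h = 8 (h = 2220 - 2212 = 8)
h - A(P(8), I(8)) = 8 - (-5 + 8)/(8 - (-5 + 8)) = 8 - 3/(8 - 1*3) = 8 - 3/(8 - 3) = 8 - 3/5 = 37/5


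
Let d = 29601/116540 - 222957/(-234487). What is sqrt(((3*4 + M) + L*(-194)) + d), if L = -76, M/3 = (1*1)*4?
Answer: sqrt(2757304251492023844160715)/13663557490 ≈ 121.53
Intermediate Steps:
M = 12 (M = 3*((1*1)*4) = 3*(1*4) = 3*4 = 12)
d = 32924458467/27327114980 (d = 29601*(1/116540) - 222957*(-1/234487) = 29601/116540 + 222957/234487 = 32924458467/27327114980 ≈ 1.2048)
sqrt(((3*4 + M) + L*(-194)) + d) = sqrt(((3*4 + 12) - 76*(-194)) + 32924458467/27327114980) = sqrt(((12 + 12) + 14744) + 32924458467/27327114980) = sqrt((24 + 14744) + 32924458467/27327114980) = sqrt(14768 + 32924458467/27327114980) = sqrt(403599758483107/27327114980) = sqrt(2757304251492023844160715)/13663557490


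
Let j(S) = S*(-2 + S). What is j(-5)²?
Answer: 1225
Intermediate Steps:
j(-5)² = (-5*(-2 - 5))² = (-5*(-7))² = 35² = 1225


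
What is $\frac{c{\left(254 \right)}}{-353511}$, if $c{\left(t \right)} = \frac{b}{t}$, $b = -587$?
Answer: $\frac{587}{89791794} \approx 6.5373 \cdot 10^{-6}$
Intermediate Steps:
$c{\left(t \right)} = - \frac{587}{t}$
$\frac{c{\left(254 \right)}}{-353511} = \frac{\left(-587\right) \frac{1}{254}}{-353511} = \left(-587\right) \frac{1}{254} \left(- \frac{1}{353511}\right) = \left(- \frac{587}{254}\right) \left(- \frac{1}{353511}\right) = \frac{587}{89791794}$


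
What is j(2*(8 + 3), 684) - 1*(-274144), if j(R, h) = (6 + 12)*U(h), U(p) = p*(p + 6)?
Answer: 8769424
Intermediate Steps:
U(p) = p*(6 + p)
j(R, h) = 18*h*(6 + h) (j(R, h) = (6 + 12)*(h*(6 + h)) = 18*(h*(6 + h)) = 18*h*(6 + h))
j(2*(8 + 3), 684) - 1*(-274144) = 18*684*(6 + 684) - 1*(-274144) = 18*684*690 + 274144 = 8495280 + 274144 = 8769424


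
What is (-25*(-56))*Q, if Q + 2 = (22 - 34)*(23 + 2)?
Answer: -422800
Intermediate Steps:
Q = -302 (Q = -2 + (22 - 34)*(23 + 2) = -2 - 12*25 = -2 - 300 = -302)
(-25*(-56))*Q = -25*(-56)*(-302) = 1400*(-302) = -422800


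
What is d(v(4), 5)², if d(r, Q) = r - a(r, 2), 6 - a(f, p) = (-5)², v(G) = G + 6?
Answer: 841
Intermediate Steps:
v(G) = 6 + G
a(f, p) = -19 (a(f, p) = 6 - 1*(-5)² = 6 - 1*25 = 6 - 25 = -19)
d(r, Q) = 19 + r (d(r, Q) = r - 1*(-19) = r + 19 = 19 + r)
d(v(4), 5)² = (19 + (6 + 4))² = (19 + 10)² = 29² = 841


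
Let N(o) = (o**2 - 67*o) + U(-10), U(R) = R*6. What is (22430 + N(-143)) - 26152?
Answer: 26248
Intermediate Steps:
U(R) = 6*R
N(o) = -60 + o**2 - 67*o (N(o) = (o**2 - 67*o) + 6*(-10) = (o**2 - 67*o) - 60 = -60 + o**2 - 67*o)
(22430 + N(-143)) - 26152 = (22430 + (-60 + (-143)**2 - 67*(-143))) - 26152 = (22430 + (-60 + 20449 + 9581)) - 26152 = (22430 + 29970) - 26152 = 52400 - 26152 = 26248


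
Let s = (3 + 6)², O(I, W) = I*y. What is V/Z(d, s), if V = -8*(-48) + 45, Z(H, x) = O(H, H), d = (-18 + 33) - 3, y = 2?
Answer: 143/8 ≈ 17.875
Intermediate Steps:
O(I, W) = 2*I (O(I, W) = I*2 = 2*I)
s = 81 (s = 9² = 81)
d = 12 (d = 15 - 3 = 12)
Z(H, x) = 2*H
V = 429 (V = 384 + 45 = 429)
V/Z(d, s) = 429/((2*12)) = 429/24 = 429*(1/24) = 143/8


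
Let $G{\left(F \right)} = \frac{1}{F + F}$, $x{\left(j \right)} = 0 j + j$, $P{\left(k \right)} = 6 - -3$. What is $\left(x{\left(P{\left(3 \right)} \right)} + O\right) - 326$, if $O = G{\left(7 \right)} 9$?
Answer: $- \frac{4429}{14} \approx -316.36$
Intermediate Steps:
$P{\left(k \right)} = 9$ ($P{\left(k \right)} = 6 + 3 = 9$)
$x{\left(j \right)} = j$ ($x{\left(j \right)} = 0 + j = j$)
$G{\left(F \right)} = \frac{1}{2 F}$
$O = \frac{9}{14}$ ($O = \frac{1}{2 \cdot 7} \cdot 9 = \frac{1}{2} \cdot \frac{1}{7} \cdot 9 = \frac{1}{14} \cdot 9 = \frac{9}{14} \approx 0.64286$)
$\left(x{\left(P{\left(3 \right)} \right)} + O\right) - 326 = \left(9 + \frac{9}{14}\right) - 326 = \frac{135}{14} - 326 = - \frac{4429}{14}$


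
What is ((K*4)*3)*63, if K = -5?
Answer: -3780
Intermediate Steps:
((K*4)*3)*63 = (-5*4*3)*63 = -20*3*63 = -60*63 = -3780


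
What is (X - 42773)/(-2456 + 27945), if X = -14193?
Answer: -56966/25489 ≈ -2.2349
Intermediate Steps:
(X - 42773)/(-2456 + 27945) = (-14193 - 42773)/(-2456 + 27945) = -56966/25489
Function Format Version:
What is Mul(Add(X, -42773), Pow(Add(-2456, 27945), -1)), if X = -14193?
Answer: Rational(-56966, 25489) ≈ -2.2349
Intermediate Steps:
Mul(Add(X, -42773), Pow(Add(-2456, 27945), -1)) = Mul(Add(-14193, -42773), Pow(Add(-2456, 27945), -1)) = Mul(-56966, Pow(25489, -1)) = Mul(-56966, Rational(1, 25489)) = Rational(-56966, 25489)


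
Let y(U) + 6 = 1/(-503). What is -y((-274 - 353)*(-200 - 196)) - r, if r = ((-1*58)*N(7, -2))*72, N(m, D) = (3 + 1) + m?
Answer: 23108827/503 ≈ 45942.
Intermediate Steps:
N(m, D) = 4 + m
y(U) = -3019/503 (y(U) = -6 + 1/(-503) = -6 - 1/503 = -3019/503)
r = -45936 (r = ((-1*58)*(4 + 7))*72 = -58*11*72 = -638*72 = -45936)
-y((-274 - 353)*(-200 - 196)) - r = -1*(-3019/503) - 1*(-45936) = 3019/503 + 45936 = 23108827/503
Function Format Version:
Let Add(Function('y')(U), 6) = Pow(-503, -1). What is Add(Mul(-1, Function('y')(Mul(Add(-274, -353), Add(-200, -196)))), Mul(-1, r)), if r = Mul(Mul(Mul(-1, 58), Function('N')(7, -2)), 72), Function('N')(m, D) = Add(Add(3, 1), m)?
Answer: Rational(23108827, 503) ≈ 45942.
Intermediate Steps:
Function('N')(m, D) = Add(4, m)
Function('y')(U) = Rational(-3019, 503) (Function('y')(U) = Add(-6, Pow(-503, -1)) = Add(-6, Rational(-1, 503)) = Rational(-3019, 503))
r = -45936 (r = Mul(Mul(Mul(-1, 58), Add(4, 7)), 72) = Mul(Mul(-58, 11), 72) = Mul(-638, 72) = -45936)
Add(Mul(-1, Function('y')(Mul(Add(-274, -353), Add(-200, -196)))), Mul(-1, r)) = Add(Mul(-1, Rational(-3019, 503)), Mul(-1, -45936)) = Add(Rational(3019, 503), 45936) = Rational(23108827, 503)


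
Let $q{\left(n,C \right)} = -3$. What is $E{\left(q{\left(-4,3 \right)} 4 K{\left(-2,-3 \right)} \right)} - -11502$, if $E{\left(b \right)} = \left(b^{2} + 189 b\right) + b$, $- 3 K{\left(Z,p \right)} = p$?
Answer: $9366$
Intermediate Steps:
$K{\left(Z,p \right)} = - \frac{p}{3}$
$E{\left(b \right)} = b^{2} + 190 b$
$E{\left(q{\left(-4,3 \right)} 4 K{\left(-2,-3 \right)} \right)} - -11502 = \left(-3\right) 4 \left(\left(- \frac{1}{3}\right) \left(-3\right)\right) \left(190 + \left(-3\right) 4 \left(\left(- \frac{1}{3}\right) \left(-3\right)\right)\right) - -11502 = \left(-12\right) 1 \left(190 - 12\right) + 11502 = - 12 \left(190 - 12\right) + 11502 = \left(-12\right) 178 + 11502 = -2136 + 11502 = 9366$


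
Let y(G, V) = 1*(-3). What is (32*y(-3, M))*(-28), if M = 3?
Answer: 2688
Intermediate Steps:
y(G, V) = -3
(32*y(-3, M))*(-28) = (32*(-3))*(-28) = -96*(-28) = 2688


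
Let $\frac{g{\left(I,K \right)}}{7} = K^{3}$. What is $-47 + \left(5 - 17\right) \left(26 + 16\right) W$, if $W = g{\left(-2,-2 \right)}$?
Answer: $28177$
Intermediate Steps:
$g{\left(I,K \right)} = 7 K^{3}$
$W = -56$ ($W = 7 \left(-2\right)^{3} = 7 \left(-8\right) = -56$)
$-47 + \left(5 - 17\right) \left(26 + 16\right) W = -47 + \left(5 - 17\right) \left(26 + 16\right) \left(-56\right) = -47 + \left(-12\right) 42 \left(-56\right) = -47 - -28224 = -47 + 28224 = 28177$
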